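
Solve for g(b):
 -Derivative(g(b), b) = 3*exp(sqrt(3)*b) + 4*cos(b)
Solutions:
 g(b) = C1 - sqrt(3)*exp(sqrt(3)*b) - 4*sin(b)


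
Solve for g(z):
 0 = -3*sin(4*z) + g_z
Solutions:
 g(z) = C1 - 3*cos(4*z)/4


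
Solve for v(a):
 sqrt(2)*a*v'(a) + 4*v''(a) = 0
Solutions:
 v(a) = C1 + C2*erf(2^(3/4)*a/4)


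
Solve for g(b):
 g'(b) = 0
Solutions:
 g(b) = C1


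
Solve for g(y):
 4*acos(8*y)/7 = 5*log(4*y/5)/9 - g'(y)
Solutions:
 g(y) = C1 + 5*y*log(y)/9 - 4*y*acos(8*y)/7 - 5*y*log(5)/9 - 5*y/9 + 10*y*log(2)/9 + sqrt(1 - 64*y^2)/14


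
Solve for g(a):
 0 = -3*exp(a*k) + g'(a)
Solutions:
 g(a) = C1 + 3*exp(a*k)/k


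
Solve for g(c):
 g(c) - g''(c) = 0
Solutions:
 g(c) = C1*exp(-c) + C2*exp(c)


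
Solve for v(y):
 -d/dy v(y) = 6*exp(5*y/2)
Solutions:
 v(y) = C1 - 12*exp(5*y/2)/5


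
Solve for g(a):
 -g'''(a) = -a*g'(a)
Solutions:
 g(a) = C1 + Integral(C2*airyai(a) + C3*airybi(a), a)


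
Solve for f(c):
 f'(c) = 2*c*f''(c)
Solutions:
 f(c) = C1 + C2*c^(3/2)


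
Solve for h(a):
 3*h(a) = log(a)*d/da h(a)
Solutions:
 h(a) = C1*exp(3*li(a))


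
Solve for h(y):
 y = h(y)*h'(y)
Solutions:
 h(y) = -sqrt(C1 + y^2)
 h(y) = sqrt(C1 + y^2)


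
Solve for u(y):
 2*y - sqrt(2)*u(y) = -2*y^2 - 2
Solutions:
 u(y) = sqrt(2)*(y^2 + y + 1)


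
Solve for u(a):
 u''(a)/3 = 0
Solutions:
 u(a) = C1 + C2*a


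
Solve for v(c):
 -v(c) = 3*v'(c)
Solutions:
 v(c) = C1*exp(-c/3)


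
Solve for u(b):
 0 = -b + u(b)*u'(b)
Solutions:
 u(b) = -sqrt(C1 + b^2)
 u(b) = sqrt(C1 + b^2)


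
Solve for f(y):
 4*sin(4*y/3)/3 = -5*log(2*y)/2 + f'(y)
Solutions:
 f(y) = C1 + 5*y*log(y)/2 - 5*y/2 + 5*y*log(2)/2 - cos(4*y/3)


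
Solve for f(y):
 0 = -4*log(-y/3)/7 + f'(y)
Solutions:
 f(y) = C1 + 4*y*log(-y)/7 + 4*y*(-log(3) - 1)/7


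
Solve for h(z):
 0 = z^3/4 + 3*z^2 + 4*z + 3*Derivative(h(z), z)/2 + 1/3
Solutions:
 h(z) = C1 - z^4/24 - 2*z^3/3 - 4*z^2/3 - 2*z/9


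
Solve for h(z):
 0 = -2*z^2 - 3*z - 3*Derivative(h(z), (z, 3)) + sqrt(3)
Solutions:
 h(z) = C1 + C2*z + C3*z^2 - z^5/90 - z^4/24 + sqrt(3)*z^3/18


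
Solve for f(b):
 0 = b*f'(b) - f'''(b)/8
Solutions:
 f(b) = C1 + Integral(C2*airyai(2*b) + C3*airybi(2*b), b)


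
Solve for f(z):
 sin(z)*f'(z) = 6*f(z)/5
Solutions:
 f(z) = C1*(cos(z) - 1)^(3/5)/(cos(z) + 1)^(3/5)


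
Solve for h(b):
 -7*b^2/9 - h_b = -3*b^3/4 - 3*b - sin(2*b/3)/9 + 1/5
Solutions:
 h(b) = C1 + 3*b^4/16 - 7*b^3/27 + 3*b^2/2 - b/5 - cos(2*b/3)/6


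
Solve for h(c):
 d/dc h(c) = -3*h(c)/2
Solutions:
 h(c) = C1*exp(-3*c/2)


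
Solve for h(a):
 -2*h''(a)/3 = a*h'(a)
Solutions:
 h(a) = C1 + C2*erf(sqrt(3)*a/2)


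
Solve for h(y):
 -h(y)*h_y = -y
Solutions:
 h(y) = -sqrt(C1 + y^2)
 h(y) = sqrt(C1 + y^2)


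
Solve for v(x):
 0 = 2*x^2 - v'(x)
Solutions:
 v(x) = C1 + 2*x^3/3


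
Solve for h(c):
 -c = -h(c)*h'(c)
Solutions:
 h(c) = -sqrt(C1 + c^2)
 h(c) = sqrt(C1 + c^2)


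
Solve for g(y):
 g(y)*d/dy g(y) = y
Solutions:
 g(y) = -sqrt(C1 + y^2)
 g(y) = sqrt(C1 + y^2)


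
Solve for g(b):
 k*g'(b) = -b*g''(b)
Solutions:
 g(b) = C1 + b^(1 - re(k))*(C2*sin(log(b)*Abs(im(k))) + C3*cos(log(b)*im(k)))


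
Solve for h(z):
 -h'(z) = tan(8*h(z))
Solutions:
 h(z) = -asin(C1*exp(-8*z))/8 + pi/8
 h(z) = asin(C1*exp(-8*z))/8


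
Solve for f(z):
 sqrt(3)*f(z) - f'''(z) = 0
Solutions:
 f(z) = C3*exp(3^(1/6)*z) + (C1*sin(3^(2/3)*z/2) + C2*cos(3^(2/3)*z/2))*exp(-3^(1/6)*z/2)


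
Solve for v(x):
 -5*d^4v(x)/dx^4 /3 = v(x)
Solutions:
 v(x) = (C1*sin(sqrt(2)*3^(1/4)*5^(3/4)*x/10) + C2*cos(sqrt(2)*3^(1/4)*5^(3/4)*x/10))*exp(-sqrt(2)*3^(1/4)*5^(3/4)*x/10) + (C3*sin(sqrt(2)*3^(1/4)*5^(3/4)*x/10) + C4*cos(sqrt(2)*3^(1/4)*5^(3/4)*x/10))*exp(sqrt(2)*3^(1/4)*5^(3/4)*x/10)


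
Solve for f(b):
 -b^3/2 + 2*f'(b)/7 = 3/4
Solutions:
 f(b) = C1 + 7*b^4/16 + 21*b/8


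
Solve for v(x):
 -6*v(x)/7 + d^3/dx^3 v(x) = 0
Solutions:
 v(x) = C3*exp(6^(1/3)*7^(2/3)*x/7) + (C1*sin(2^(1/3)*3^(5/6)*7^(2/3)*x/14) + C2*cos(2^(1/3)*3^(5/6)*7^(2/3)*x/14))*exp(-6^(1/3)*7^(2/3)*x/14)


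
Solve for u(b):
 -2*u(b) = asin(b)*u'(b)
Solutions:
 u(b) = C1*exp(-2*Integral(1/asin(b), b))


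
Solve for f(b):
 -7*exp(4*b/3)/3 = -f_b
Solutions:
 f(b) = C1 + 7*exp(4*b/3)/4


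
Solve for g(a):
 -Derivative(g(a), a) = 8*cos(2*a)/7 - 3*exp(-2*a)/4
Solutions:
 g(a) = C1 - 4*sin(2*a)/7 - 3*exp(-2*a)/8


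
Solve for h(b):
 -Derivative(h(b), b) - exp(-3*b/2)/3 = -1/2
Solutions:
 h(b) = C1 + b/2 + 2*exp(-3*b/2)/9


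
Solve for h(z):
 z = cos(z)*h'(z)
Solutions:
 h(z) = C1 + Integral(z/cos(z), z)


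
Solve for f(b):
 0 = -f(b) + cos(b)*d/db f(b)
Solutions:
 f(b) = C1*sqrt(sin(b) + 1)/sqrt(sin(b) - 1)


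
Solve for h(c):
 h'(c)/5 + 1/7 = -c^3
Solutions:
 h(c) = C1 - 5*c^4/4 - 5*c/7


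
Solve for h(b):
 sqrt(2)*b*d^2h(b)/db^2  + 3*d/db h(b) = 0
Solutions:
 h(b) = C1 + C2*b^(1 - 3*sqrt(2)/2)


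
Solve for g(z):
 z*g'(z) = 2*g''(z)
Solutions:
 g(z) = C1 + C2*erfi(z/2)


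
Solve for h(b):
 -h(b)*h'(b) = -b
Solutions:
 h(b) = -sqrt(C1 + b^2)
 h(b) = sqrt(C1 + b^2)


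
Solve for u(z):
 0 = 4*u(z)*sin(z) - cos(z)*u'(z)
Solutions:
 u(z) = C1/cos(z)^4


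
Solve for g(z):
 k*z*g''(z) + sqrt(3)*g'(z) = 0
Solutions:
 g(z) = C1 + z^(((re(k) - sqrt(3))*re(k) + im(k)^2)/(re(k)^2 + im(k)^2))*(C2*sin(sqrt(3)*log(z)*Abs(im(k))/(re(k)^2 + im(k)^2)) + C3*cos(sqrt(3)*log(z)*im(k)/(re(k)^2 + im(k)^2)))


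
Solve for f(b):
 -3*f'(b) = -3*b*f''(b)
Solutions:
 f(b) = C1 + C2*b^2


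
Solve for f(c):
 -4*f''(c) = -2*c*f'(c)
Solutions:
 f(c) = C1 + C2*erfi(c/2)


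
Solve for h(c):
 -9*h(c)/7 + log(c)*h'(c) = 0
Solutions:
 h(c) = C1*exp(9*li(c)/7)


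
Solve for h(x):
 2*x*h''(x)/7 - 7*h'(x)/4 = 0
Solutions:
 h(x) = C1 + C2*x^(57/8)


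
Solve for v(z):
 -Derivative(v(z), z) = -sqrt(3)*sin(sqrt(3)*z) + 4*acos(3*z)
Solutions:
 v(z) = C1 - 4*z*acos(3*z) + 4*sqrt(1 - 9*z^2)/3 - cos(sqrt(3)*z)


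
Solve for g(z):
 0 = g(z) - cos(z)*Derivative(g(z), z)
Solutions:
 g(z) = C1*sqrt(sin(z) + 1)/sqrt(sin(z) - 1)


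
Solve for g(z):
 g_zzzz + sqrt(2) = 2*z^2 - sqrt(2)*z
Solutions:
 g(z) = C1 + C2*z + C3*z^2 + C4*z^3 + z^6/180 - sqrt(2)*z^5/120 - sqrt(2)*z^4/24


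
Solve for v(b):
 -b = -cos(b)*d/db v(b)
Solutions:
 v(b) = C1 + Integral(b/cos(b), b)


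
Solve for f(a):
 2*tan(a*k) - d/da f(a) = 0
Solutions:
 f(a) = C1 + 2*Piecewise((-log(cos(a*k))/k, Ne(k, 0)), (0, True))


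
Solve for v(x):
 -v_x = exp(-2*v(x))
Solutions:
 v(x) = log(-sqrt(C1 - 2*x))
 v(x) = log(C1 - 2*x)/2


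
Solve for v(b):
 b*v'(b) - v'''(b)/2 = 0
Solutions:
 v(b) = C1 + Integral(C2*airyai(2^(1/3)*b) + C3*airybi(2^(1/3)*b), b)


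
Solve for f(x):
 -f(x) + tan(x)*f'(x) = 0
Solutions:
 f(x) = C1*sin(x)


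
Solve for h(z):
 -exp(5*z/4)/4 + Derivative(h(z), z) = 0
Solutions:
 h(z) = C1 + exp(5*z/4)/5


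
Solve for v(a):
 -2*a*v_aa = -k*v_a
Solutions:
 v(a) = C1 + a^(re(k)/2 + 1)*(C2*sin(log(a)*Abs(im(k))/2) + C3*cos(log(a)*im(k)/2))


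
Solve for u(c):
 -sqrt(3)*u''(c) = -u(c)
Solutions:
 u(c) = C1*exp(-3^(3/4)*c/3) + C2*exp(3^(3/4)*c/3)


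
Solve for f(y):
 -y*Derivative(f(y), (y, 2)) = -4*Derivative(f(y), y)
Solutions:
 f(y) = C1 + C2*y^5


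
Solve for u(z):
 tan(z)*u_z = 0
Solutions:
 u(z) = C1


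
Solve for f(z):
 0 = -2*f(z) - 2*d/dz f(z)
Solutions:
 f(z) = C1*exp(-z)


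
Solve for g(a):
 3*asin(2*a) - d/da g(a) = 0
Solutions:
 g(a) = C1 + 3*a*asin(2*a) + 3*sqrt(1 - 4*a^2)/2


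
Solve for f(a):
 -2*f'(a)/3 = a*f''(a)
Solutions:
 f(a) = C1 + C2*a^(1/3)


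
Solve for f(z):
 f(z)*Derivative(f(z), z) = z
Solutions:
 f(z) = -sqrt(C1 + z^2)
 f(z) = sqrt(C1 + z^2)


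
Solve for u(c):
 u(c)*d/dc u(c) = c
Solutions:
 u(c) = -sqrt(C1 + c^2)
 u(c) = sqrt(C1 + c^2)


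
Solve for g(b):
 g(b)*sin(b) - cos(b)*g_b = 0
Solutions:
 g(b) = C1/cos(b)


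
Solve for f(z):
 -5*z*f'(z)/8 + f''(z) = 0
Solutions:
 f(z) = C1 + C2*erfi(sqrt(5)*z/4)


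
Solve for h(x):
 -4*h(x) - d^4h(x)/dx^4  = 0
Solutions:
 h(x) = (C1*sin(x) + C2*cos(x))*exp(-x) + (C3*sin(x) + C4*cos(x))*exp(x)


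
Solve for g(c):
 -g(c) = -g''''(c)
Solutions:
 g(c) = C1*exp(-c) + C2*exp(c) + C3*sin(c) + C4*cos(c)


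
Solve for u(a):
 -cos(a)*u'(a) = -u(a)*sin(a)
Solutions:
 u(a) = C1/cos(a)


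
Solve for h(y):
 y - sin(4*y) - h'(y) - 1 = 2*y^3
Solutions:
 h(y) = C1 - y^4/2 + y^2/2 - y + cos(4*y)/4


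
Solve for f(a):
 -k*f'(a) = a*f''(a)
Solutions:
 f(a) = C1 + a^(1 - re(k))*(C2*sin(log(a)*Abs(im(k))) + C3*cos(log(a)*im(k)))


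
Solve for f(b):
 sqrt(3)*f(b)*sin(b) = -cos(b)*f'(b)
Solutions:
 f(b) = C1*cos(b)^(sqrt(3))


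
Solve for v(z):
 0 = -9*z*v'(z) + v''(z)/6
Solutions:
 v(z) = C1 + C2*erfi(3*sqrt(3)*z)


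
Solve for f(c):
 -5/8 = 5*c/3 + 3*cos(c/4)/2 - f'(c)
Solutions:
 f(c) = C1 + 5*c^2/6 + 5*c/8 + 6*sin(c/4)


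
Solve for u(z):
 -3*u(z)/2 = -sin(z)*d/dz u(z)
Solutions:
 u(z) = C1*(cos(z) - 1)^(3/4)/(cos(z) + 1)^(3/4)


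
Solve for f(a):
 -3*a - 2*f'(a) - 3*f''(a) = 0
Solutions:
 f(a) = C1 + C2*exp(-2*a/3) - 3*a^2/4 + 9*a/4


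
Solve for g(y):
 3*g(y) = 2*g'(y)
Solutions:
 g(y) = C1*exp(3*y/2)


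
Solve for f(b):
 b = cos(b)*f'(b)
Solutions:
 f(b) = C1 + Integral(b/cos(b), b)


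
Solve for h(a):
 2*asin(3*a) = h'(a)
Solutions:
 h(a) = C1 + 2*a*asin(3*a) + 2*sqrt(1 - 9*a^2)/3


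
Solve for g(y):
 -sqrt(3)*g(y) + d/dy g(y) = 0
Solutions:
 g(y) = C1*exp(sqrt(3)*y)


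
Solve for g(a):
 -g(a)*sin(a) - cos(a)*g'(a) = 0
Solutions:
 g(a) = C1*cos(a)


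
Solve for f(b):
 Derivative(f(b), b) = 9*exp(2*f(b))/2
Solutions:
 f(b) = log(-sqrt(-1/(C1 + 9*b)))
 f(b) = log(-1/(C1 + 9*b))/2


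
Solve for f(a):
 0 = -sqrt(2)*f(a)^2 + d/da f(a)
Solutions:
 f(a) = -1/(C1 + sqrt(2)*a)


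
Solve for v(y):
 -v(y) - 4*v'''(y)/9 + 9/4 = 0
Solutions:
 v(y) = C3*exp(-2^(1/3)*3^(2/3)*y/2) + (C1*sin(3*2^(1/3)*3^(1/6)*y/4) + C2*cos(3*2^(1/3)*3^(1/6)*y/4))*exp(2^(1/3)*3^(2/3)*y/4) + 9/4


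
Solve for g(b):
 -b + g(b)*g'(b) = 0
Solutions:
 g(b) = -sqrt(C1 + b^2)
 g(b) = sqrt(C1 + b^2)


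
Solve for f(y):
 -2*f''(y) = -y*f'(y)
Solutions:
 f(y) = C1 + C2*erfi(y/2)


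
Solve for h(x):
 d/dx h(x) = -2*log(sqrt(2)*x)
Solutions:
 h(x) = C1 - 2*x*log(x) - x*log(2) + 2*x


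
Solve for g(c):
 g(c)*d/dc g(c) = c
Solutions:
 g(c) = -sqrt(C1 + c^2)
 g(c) = sqrt(C1 + c^2)


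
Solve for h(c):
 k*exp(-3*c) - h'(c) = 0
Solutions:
 h(c) = C1 - k*exp(-3*c)/3


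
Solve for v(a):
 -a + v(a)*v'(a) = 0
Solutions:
 v(a) = -sqrt(C1 + a^2)
 v(a) = sqrt(C1 + a^2)


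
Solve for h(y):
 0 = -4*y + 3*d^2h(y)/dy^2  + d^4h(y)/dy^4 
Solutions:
 h(y) = C1 + C2*y + C3*sin(sqrt(3)*y) + C4*cos(sqrt(3)*y) + 2*y^3/9


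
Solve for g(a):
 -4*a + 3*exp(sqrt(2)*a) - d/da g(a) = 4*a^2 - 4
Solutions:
 g(a) = C1 - 4*a^3/3 - 2*a^2 + 4*a + 3*sqrt(2)*exp(sqrt(2)*a)/2


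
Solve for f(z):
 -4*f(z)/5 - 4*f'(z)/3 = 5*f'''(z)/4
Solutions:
 f(z) = C1*exp(-5^(1/3)*z*(-(27 + sqrt(1049))^(1/3) + 4*5^(1/3)/(27 + sqrt(1049))^(1/3))/15)*sin(sqrt(3)*5^(1/3)*z*(4*5^(1/3)/(27 + sqrt(1049))^(1/3) + (27 + sqrt(1049))^(1/3))/15) + C2*exp(-5^(1/3)*z*(-(27 + sqrt(1049))^(1/3) + 4*5^(1/3)/(27 + sqrt(1049))^(1/3))/15)*cos(sqrt(3)*5^(1/3)*z*(4*5^(1/3)/(27 + sqrt(1049))^(1/3) + (27 + sqrt(1049))^(1/3))/15) + C3*exp(2*5^(1/3)*z*(-(27 + sqrt(1049))^(1/3) + 4*5^(1/3)/(27 + sqrt(1049))^(1/3))/15)


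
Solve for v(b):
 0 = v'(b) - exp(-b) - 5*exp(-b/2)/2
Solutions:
 v(b) = C1 - exp(-b) - 5*exp(-b/2)


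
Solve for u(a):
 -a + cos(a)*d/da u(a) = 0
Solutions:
 u(a) = C1 + Integral(a/cos(a), a)


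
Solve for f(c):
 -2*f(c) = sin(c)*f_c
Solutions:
 f(c) = C1*(cos(c) + 1)/(cos(c) - 1)


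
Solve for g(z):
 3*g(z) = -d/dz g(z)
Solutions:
 g(z) = C1*exp(-3*z)


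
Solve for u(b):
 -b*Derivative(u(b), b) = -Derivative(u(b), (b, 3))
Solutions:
 u(b) = C1 + Integral(C2*airyai(b) + C3*airybi(b), b)


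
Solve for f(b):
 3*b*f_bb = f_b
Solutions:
 f(b) = C1 + C2*b^(4/3)


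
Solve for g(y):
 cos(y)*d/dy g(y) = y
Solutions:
 g(y) = C1 + Integral(y/cos(y), y)


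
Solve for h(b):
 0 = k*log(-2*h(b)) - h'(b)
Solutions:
 Integral(1/(log(-_y) + log(2)), (_y, h(b))) = C1 + b*k


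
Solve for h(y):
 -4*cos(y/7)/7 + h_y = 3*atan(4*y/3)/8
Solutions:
 h(y) = C1 + 3*y*atan(4*y/3)/8 - 9*log(16*y^2 + 9)/64 + 4*sin(y/7)


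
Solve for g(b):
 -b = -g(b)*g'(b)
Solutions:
 g(b) = -sqrt(C1 + b^2)
 g(b) = sqrt(C1 + b^2)


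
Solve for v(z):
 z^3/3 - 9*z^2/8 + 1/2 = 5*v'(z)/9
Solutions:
 v(z) = C1 + 3*z^4/20 - 27*z^3/40 + 9*z/10


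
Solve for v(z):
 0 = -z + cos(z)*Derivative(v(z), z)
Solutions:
 v(z) = C1 + Integral(z/cos(z), z)


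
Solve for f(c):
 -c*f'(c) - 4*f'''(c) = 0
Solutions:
 f(c) = C1 + Integral(C2*airyai(-2^(1/3)*c/2) + C3*airybi(-2^(1/3)*c/2), c)


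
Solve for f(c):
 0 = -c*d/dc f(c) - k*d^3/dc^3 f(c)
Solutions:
 f(c) = C1 + Integral(C2*airyai(c*(-1/k)^(1/3)) + C3*airybi(c*(-1/k)^(1/3)), c)


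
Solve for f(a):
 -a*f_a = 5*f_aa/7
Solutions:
 f(a) = C1 + C2*erf(sqrt(70)*a/10)


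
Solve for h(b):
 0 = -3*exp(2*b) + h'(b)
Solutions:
 h(b) = C1 + 3*exp(2*b)/2


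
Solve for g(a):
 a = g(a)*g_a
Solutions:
 g(a) = -sqrt(C1 + a^2)
 g(a) = sqrt(C1 + a^2)


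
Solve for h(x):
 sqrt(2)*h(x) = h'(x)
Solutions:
 h(x) = C1*exp(sqrt(2)*x)


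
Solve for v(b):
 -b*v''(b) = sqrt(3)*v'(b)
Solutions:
 v(b) = C1 + C2*b^(1 - sqrt(3))


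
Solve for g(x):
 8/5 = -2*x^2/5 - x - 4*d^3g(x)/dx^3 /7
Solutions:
 g(x) = C1 + C2*x + C3*x^2 - 7*x^5/600 - 7*x^4/96 - 7*x^3/15


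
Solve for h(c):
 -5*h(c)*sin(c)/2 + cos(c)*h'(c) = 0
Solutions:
 h(c) = C1/cos(c)^(5/2)


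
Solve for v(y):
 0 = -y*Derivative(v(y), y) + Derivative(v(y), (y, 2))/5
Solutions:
 v(y) = C1 + C2*erfi(sqrt(10)*y/2)


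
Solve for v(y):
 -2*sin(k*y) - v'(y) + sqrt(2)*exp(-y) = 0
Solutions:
 v(y) = C1 - sqrt(2)*exp(-y) + 2*cos(k*y)/k


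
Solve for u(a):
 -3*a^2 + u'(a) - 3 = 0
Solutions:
 u(a) = C1 + a^3 + 3*a


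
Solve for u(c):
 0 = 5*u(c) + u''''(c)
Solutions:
 u(c) = (C1*sin(sqrt(2)*5^(1/4)*c/2) + C2*cos(sqrt(2)*5^(1/4)*c/2))*exp(-sqrt(2)*5^(1/4)*c/2) + (C3*sin(sqrt(2)*5^(1/4)*c/2) + C4*cos(sqrt(2)*5^(1/4)*c/2))*exp(sqrt(2)*5^(1/4)*c/2)


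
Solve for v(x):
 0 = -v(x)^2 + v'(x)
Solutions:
 v(x) = -1/(C1 + x)


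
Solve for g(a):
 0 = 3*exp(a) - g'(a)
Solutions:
 g(a) = C1 + 3*exp(a)


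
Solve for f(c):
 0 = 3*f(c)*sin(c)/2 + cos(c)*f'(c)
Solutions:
 f(c) = C1*cos(c)^(3/2)


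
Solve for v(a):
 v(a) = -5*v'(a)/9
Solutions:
 v(a) = C1*exp(-9*a/5)


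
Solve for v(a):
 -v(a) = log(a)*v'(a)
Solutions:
 v(a) = C1*exp(-li(a))


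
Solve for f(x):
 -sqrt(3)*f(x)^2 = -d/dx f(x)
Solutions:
 f(x) = -1/(C1 + sqrt(3)*x)


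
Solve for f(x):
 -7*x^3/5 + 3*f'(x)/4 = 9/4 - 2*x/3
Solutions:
 f(x) = C1 + 7*x^4/15 - 4*x^2/9 + 3*x


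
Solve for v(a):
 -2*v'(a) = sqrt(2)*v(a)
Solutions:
 v(a) = C1*exp(-sqrt(2)*a/2)


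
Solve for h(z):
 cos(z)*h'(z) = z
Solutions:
 h(z) = C1 + Integral(z/cos(z), z)


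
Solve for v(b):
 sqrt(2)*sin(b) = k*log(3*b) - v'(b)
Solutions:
 v(b) = C1 + b*k*(log(b) - 1) + b*k*log(3) + sqrt(2)*cos(b)


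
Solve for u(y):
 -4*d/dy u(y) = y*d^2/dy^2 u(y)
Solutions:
 u(y) = C1 + C2/y^3


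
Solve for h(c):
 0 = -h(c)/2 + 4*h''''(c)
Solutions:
 h(c) = C1*exp(-2^(1/4)*c/2) + C2*exp(2^(1/4)*c/2) + C3*sin(2^(1/4)*c/2) + C4*cos(2^(1/4)*c/2)


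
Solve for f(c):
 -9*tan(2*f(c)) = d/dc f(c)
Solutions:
 f(c) = -asin(C1*exp(-18*c))/2 + pi/2
 f(c) = asin(C1*exp(-18*c))/2


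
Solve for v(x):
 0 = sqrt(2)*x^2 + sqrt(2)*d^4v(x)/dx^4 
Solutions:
 v(x) = C1 + C2*x + C3*x^2 + C4*x^3 - x^6/360


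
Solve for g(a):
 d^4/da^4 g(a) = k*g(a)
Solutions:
 g(a) = C1*exp(-a*k^(1/4)) + C2*exp(a*k^(1/4)) + C3*exp(-I*a*k^(1/4)) + C4*exp(I*a*k^(1/4))


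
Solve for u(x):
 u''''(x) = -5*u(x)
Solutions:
 u(x) = (C1*sin(sqrt(2)*5^(1/4)*x/2) + C2*cos(sqrt(2)*5^(1/4)*x/2))*exp(-sqrt(2)*5^(1/4)*x/2) + (C3*sin(sqrt(2)*5^(1/4)*x/2) + C4*cos(sqrt(2)*5^(1/4)*x/2))*exp(sqrt(2)*5^(1/4)*x/2)


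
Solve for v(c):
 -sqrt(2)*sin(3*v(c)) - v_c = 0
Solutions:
 v(c) = -acos((-C1 - exp(6*sqrt(2)*c))/(C1 - exp(6*sqrt(2)*c)))/3 + 2*pi/3
 v(c) = acos((-C1 - exp(6*sqrt(2)*c))/(C1 - exp(6*sqrt(2)*c)))/3


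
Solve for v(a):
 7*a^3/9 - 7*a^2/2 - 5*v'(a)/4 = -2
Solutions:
 v(a) = C1 + 7*a^4/45 - 14*a^3/15 + 8*a/5


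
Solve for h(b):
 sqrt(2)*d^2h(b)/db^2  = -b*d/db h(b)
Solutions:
 h(b) = C1 + C2*erf(2^(1/4)*b/2)


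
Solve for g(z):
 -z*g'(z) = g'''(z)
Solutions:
 g(z) = C1 + Integral(C2*airyai(-z) + C3*airybi(-z), z)


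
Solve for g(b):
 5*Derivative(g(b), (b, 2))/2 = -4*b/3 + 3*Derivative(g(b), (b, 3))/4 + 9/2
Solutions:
 g(b) = C1 + C2*b + C3*exp(10*b/3) - 4*b^3/45 + 41*b^2/50


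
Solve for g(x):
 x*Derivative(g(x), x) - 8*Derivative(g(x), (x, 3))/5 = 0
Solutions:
 g(x) = C1 + Integral(C2*airyai(5^(1/3)*x/2) + C3*airybi(5^(1/3)*x/2), x)


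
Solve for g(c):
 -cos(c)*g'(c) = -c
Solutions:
 g(c) = C1 + Integral(c/cos(c), c)


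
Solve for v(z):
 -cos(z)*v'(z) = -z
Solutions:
 v(z) = C1 + Integral(z/cos(z), z)


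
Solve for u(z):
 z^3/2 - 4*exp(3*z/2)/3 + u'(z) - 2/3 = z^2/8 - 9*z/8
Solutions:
 u(z) = C1 - z^4/8 + z^3/24 - 9*z^2/16 + 2*z/3 + 8*exp(3*z/2)/9


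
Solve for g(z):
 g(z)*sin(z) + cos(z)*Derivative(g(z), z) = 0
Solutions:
 g(z) = C1*cos(z)


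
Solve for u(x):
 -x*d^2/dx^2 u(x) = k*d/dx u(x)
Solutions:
 u(x) = C1 + x^(1 - re(k))*(C2*sin(log(x)*Abs(im(k))) + C3*cos(log(x)*im(k)))


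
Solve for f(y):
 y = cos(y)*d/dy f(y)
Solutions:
 f(y) = C1 + Integral(y/cos(y), y)


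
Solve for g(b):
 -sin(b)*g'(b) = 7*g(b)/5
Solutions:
 g(b) = C1*(cos(b) + 1)^(7/10)/(cos(b) - 1)^(7/10)


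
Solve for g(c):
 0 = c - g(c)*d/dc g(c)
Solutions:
 g(c) = -sqrt(C1 + c^2)
 g(c) = sqrt(C1 + c^2)


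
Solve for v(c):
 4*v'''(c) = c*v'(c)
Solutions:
 v(c) = C1 + Integral(C2*airyai(2^(1/3)*c/2) + C3*airybi(2^(1/3)*c/2), c)


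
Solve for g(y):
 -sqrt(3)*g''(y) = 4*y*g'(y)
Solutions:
 g(y) = C1 + C2*erf(sqrt(2)*3^(3/4)*y/3)


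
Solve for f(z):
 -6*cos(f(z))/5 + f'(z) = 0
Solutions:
 -6*z/5 - log(sin(f(z)) - 1)/2 + log(sin(f(z)) + 1)/2 = C1


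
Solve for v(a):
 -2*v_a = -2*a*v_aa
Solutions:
 v(a) = C1 + C2*a^2


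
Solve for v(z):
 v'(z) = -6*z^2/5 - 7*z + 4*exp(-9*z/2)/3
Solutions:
 v(z) = C1 - 2*z^3/5 - 7*z^2/2 - 8*exp(-9*z/2)/27


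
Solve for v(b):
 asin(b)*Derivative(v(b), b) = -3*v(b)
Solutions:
 v(b) = C1*exp(-3*Integral(1/asin(b), b))


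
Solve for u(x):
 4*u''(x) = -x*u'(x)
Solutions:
 u(x) = C1 + C2*erf(sqrt(2)*x/4)


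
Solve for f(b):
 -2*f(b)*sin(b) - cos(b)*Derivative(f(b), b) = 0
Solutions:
 f(b) = C1*cos(b)^2


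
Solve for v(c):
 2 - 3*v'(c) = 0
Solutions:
 v(c) = C1 + 2*c/3


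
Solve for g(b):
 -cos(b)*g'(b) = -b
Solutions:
 g(b) = C1 + Integral(b/cos(b), b)


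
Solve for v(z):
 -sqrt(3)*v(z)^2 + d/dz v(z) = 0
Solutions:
 v(z) = -1/(C1 + sqrt(3)*z)


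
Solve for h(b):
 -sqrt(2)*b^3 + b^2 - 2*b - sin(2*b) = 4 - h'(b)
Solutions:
 h(b) = C1 + sqrt(2)*b^4/4 - b^3/3 + b^2 + 4*b - cos(2*b)/2


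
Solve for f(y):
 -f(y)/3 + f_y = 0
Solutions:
 f(y) = C1*exp(y/3)


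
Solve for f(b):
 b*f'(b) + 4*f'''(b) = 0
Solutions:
 f(b) = C1 + Integral(C2*airyai(-2^(1/3)*b/2) + C3*airybi(-2^(1/3)*b/2), b)


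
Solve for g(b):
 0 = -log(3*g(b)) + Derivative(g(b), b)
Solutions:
 -Integral(1/(log(_y) + log(3)), (_y, g(b))) = C1 - b


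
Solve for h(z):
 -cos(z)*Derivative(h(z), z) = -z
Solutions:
 h(z) = C1 + Integral(z/cos(z), z)


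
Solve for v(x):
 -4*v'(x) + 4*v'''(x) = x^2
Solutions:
 v(x) = C1 + C2*exp(-x) + C3*exp(x) - x^3/12 - x/2


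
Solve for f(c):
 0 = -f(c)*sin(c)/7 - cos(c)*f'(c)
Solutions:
 f(c) = C1*cos(c)^(1/7)


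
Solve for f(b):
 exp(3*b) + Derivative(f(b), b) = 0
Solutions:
 f(b) = C1 - exp(3*b)/3


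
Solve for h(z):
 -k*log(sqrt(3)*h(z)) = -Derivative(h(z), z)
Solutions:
 Integral(1/(2*log(_y) + log(3)), (_y, h(z))) = C1 + k*z/2


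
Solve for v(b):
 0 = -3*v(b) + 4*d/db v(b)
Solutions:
 v(b) = C1*exp(3*b/4)


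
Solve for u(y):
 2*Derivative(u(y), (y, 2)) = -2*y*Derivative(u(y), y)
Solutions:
 u(y) = C1 + C2*erf(sqrt(2)*y/2)


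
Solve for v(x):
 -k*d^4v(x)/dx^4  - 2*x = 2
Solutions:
 v(x) = C1 + C2*x + C3*x^2 + C4*x^3 - x^5/(60*k) - x^4/(12*k)


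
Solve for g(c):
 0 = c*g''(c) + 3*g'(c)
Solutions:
 g(c) = C1 + C2/c^2


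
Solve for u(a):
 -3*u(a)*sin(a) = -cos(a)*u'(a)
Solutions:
 u(a) = C1/cos(a)^3


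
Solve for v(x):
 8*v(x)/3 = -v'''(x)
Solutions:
 v(x) = C3*exp(-2*3^(2/3)*x/3) + (C1*sin(3^(1/6)*x) + C2*cos(3^(1/6)*x))*exp(3^(2/3)*x/3)


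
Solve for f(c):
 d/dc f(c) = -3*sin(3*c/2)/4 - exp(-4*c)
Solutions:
 f(c) = C1 + cos(3*c/2)/2 + exp(-4*c)/4


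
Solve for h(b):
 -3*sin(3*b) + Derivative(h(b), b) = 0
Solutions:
 h(b) = C1 - cos(3*b)


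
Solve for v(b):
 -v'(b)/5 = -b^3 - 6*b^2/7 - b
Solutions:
 v(b) = C1 + 5*b^4/4 + 10*b^3/7 + 5*b^2/2


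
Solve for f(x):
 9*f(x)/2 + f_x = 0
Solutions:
 f(x) = C1*exp(-9*x/2)


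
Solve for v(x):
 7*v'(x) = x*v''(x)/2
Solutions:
 v(x) = C1 + C2*x^15


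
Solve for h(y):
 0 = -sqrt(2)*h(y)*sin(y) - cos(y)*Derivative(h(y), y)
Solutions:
 h(y) = C1*cos(y)^(sqrt(2))


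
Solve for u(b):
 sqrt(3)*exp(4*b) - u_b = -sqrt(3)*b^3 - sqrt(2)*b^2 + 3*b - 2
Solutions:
 u(b) = C1 + sqrt(3)*b^4/4 + sqrt(2)*b^3/3 - 3*b^2/2 + 2*b + sqrt(3)*exp(4*b)/4


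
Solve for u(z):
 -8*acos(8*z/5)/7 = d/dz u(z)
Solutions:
 u(z) = C1 - 8*z*acos(8*z/5)/7 + sqrt(25 - 64*z^2)/7


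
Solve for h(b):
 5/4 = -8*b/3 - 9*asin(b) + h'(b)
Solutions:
 h(b) = C1 + 4*b^2/3 + 9*b*asin(b) + 5*b/4 + 9*sqrt(1 - b^2)


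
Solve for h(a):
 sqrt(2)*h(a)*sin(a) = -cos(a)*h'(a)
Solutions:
 h(a) = C1*cos(a)^(sqrt(2))


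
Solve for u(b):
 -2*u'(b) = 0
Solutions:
 u(b) = C1


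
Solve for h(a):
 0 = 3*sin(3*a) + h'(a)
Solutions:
 h(a) = C1 + cos(3*a)


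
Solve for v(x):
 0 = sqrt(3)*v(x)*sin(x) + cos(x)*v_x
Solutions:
 v(x) = C1*cos(x)^(sqrt(3))


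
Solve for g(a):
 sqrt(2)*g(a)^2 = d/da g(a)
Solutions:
 g(a) = -1/(C1 + sqrt(2)*a)


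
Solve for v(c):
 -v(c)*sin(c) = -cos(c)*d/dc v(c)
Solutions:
 v(c) = C1/cos(c)


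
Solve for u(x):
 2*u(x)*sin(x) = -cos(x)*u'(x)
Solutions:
 u(x) = C1*cos(x)^2


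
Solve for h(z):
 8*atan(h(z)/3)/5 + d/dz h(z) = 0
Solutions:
 Integral(1/atan(_y/3), (_y, h(z))) = C1 - 8*z/5


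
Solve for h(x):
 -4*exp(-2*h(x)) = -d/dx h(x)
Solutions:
 h(x) = log(-sqrt(C1 + 8*x))
 h(x) = log(C1 + 8*x)/2


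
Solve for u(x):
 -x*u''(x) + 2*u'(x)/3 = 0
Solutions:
 u(x) = C1 + C2*x^(5/3)


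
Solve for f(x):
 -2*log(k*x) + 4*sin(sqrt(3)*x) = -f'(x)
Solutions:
 f(x) = C1 + 2*x*log(k*x) - 2*x + 4*sqrt(3)*cos(sqrt(3)*x)/3


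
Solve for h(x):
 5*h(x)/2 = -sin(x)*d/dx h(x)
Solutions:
 h(x) = C1*(cos(x) + 1)^(5/4)/(cos(x) - 1)^(5/4)


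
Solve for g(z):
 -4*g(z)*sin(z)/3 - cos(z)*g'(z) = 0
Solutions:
 g(z) = C1*cos(z)^(4/3)


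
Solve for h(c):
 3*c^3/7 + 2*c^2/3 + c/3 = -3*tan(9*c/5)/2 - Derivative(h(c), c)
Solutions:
 h(c) = C1 - 3*c^4/28 - 2*c^3/9 - c^2/6 + 5*log(cos(9*c/5))/6


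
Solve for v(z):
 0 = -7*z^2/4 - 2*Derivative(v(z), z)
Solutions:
 v(z) = C1 - 7*z^3/24


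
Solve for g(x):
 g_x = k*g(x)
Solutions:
 g(x) = C1*exp(k*x)


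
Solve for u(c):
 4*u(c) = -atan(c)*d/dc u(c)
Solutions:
 u(c) = C1*exp(-4*Integral(1/atan(c), c))


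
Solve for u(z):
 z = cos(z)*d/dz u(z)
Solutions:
 u(z) = C1 + Integral(z/cos(z), z)


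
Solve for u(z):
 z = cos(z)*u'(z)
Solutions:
 u(z) = C1 + Integral(z/cos(z), z)


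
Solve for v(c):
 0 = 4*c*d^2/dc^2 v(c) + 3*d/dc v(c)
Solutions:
 v(c) = C1 + C2*c^(1/4)


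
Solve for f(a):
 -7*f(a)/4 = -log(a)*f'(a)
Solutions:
 f(a) = C1*exp(7*li(a)/4)


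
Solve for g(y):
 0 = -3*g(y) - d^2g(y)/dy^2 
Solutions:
 g(y) = C1*sin(sqrt(3)*y) + C2*cos(sqrt(3)*y)


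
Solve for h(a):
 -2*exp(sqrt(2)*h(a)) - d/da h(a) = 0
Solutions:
 h(a) = sqrt(2)*(2*log(1/(C1 + 2*a)) - log(2))/4


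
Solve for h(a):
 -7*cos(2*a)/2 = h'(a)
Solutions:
 h(a) = C1 - 7*sin(2*a)/4


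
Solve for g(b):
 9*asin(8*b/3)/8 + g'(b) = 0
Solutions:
 g(b) = C1 - 9*b*asin(8*b/3)/8 - 9*sqrt(9 - 64*b^2)/64


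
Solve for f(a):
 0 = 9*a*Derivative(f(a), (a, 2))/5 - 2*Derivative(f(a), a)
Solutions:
 f(a) = C1 + C2*a^(19/9)


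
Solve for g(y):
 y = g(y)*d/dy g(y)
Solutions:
 g(y) = -sqrt(C1 + y^2)
 g(y) = sqrt(C1 + y^2)


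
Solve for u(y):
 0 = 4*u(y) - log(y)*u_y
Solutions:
 u(y) = C1*exp(4*li(y))


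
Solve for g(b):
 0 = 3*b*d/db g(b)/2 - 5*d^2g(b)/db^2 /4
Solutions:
 g(b) = C1 + C2*erfi(sqrt(15)*b/5)


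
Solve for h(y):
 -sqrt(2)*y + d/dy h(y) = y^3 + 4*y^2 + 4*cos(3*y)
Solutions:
 h(y) = C1 + y^4/4 + 4*y^3/3 + sqrt(2)*y^2/2 + 4*sin(3*y)/3


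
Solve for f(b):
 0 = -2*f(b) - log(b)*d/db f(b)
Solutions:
 f(b) = C1*exp(-2*li(b))


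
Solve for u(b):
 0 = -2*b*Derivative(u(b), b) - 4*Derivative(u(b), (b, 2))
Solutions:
 u(b) = C1 + C2*erf(b/2)


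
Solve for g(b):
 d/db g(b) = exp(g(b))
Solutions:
 g(b) = log(-1/(C1 + b))


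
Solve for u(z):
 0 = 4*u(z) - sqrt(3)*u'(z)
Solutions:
 u(z) = C1*exp(4*sqrt(3)*z/3)


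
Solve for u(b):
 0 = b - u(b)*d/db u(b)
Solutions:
 u(b) = -sqrt(C1 + b^2)
 u(b) = sqrt(C1 + b^2)


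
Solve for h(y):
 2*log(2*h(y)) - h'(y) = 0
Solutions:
 -Integral(1/(log(_y) + log(2)), (_y, h(y)))/2 = C1 - y


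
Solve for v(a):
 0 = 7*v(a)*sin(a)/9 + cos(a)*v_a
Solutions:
 v(a) = C1*cos(a)^(7/9)


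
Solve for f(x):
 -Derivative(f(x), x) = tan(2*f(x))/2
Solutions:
 f(x) = -asin(C1*exp(-x))/2 + pi/2
 f(x) = asin(C1*exp(-x))/2


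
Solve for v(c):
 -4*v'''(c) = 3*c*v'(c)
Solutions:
 v(c) = C1 + Integral(C2*airyai(-6^(1/3)*c/2) + C3*airybi(-6^(1/3)*c/2), c)


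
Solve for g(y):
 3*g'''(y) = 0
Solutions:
 g(y) = C1 + C2*y + C3*y^2


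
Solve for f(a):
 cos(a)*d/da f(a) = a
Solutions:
 f(a) = C1 + Integral(a/cos(a), a)


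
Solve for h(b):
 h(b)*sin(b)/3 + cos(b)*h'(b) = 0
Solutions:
 h(b) = C1*cos(b)^(1/3)


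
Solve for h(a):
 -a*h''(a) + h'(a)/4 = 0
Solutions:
 h(a) = C1 + C2*a^(5/4)


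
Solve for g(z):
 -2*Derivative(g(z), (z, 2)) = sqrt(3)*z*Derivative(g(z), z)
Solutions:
 g(z) = C1 + C2*erf(3^(1/4)*z/2)


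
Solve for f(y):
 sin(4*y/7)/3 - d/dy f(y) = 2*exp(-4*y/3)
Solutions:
 f(y) = C1 - 7*cos(4*y/7)/12 + 3*exp(-4*y/3)/2


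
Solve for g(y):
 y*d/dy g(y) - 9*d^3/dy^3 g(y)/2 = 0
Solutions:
 g(y) = C1 + Integral(C2*airyai(6^(1/3)*y/3) + C3*airybi(6^(1/3)*y/3), y)


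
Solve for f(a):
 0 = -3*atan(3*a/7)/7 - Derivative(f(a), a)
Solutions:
 f(a) = C1 - 3*a*atan(3*a/7)/7 + log(9*a^2 + 49)/2


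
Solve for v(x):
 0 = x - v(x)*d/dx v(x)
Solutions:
 v(x) = -sqrt(C1 + x^2)
 v(x) = sqrt(C1 + x^2)


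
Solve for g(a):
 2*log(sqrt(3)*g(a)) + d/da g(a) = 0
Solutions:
 Integral(1/(2*log(_y) + log(3)), (_y, g(a))) = C1 - a


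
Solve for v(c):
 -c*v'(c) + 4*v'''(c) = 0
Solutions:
 v(c) = C1 + Integral(C2*airyai(2^(1/3)*c/2) + C3*airybi(2^(1/3)*c/2), c)


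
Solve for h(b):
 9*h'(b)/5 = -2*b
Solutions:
 h(b) = C1 - 5*b^2/9


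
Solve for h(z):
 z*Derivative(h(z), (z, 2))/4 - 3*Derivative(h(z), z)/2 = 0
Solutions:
 h(z) = C1 + C2*z^7


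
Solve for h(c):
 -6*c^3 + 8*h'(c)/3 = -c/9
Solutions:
 h(c) = C1 + 9*c^4/16 - c^2/48


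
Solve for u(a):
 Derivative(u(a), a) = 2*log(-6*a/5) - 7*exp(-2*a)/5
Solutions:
 u(a) = C1 + 2*a*log(-a) + 2*a*(-log(5) - 1 + log(6)) + 7*exp(-2*a)/10


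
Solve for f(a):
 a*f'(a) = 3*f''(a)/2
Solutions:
 f(a) = C1 + C2*erfi(sqrt(3)*a/3)


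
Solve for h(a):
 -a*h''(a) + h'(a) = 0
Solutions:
 h(a) = C1 + C2*a^2


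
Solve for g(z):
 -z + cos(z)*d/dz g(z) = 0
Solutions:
 g(z) = C1 + Integral(z/cos(z), z)


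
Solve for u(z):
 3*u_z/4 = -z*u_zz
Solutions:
 u(z) = C1 + C2*z^(1/4)


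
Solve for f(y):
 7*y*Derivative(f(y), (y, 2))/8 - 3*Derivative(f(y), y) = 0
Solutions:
 f(y) = C1 + C2*y^(31/7)


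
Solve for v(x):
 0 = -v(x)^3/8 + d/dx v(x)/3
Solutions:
 v(x) = -2*sqrt(-1/(C1 + 3*x))
 v(x) = 2*sqrt(-1/(C1 + 3*x))


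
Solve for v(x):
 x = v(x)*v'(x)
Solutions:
 v(x) = -sqrt(C1 + x^2)
 v(x) = sqrt(C1 + x^2)


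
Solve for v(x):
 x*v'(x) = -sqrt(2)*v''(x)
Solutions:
 v(x) = C1 + C2*erf(2^(1/4)*x/2)


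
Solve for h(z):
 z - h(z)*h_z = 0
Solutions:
 h(z) = -sqrt(C1 + z^2)
 h(z) = sqrt(C1 + z^2)


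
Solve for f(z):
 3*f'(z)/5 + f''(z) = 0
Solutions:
 f(z) = C1 + C2*exp(-3*z/5)


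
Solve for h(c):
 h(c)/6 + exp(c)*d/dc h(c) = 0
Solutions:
 h(c) = C1*exp(exp(-c)/6)


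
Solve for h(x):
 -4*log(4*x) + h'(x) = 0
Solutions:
 h(x) = C1 + 4*x*log(x) - 4*x + x*log(256)


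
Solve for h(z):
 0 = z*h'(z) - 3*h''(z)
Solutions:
 h(z) = C1 + C2*erfi(sqrt(6)*z/6)


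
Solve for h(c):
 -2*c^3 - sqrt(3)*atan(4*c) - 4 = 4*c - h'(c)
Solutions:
 h(c) = C1 + c^4/2 + 2*c^2 + 4*c + sqrt(3)*(c*atan(4*c) - log(16*c^2 + 1)/8)


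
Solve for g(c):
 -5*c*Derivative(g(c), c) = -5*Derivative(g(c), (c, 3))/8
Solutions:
 g(c) = C1 + Integral(C2*airyai(2*c) + C3*airybi(2*c), c)


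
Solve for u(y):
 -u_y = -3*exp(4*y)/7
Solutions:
 u(y) = C1 + 3*exp(4*y)/28


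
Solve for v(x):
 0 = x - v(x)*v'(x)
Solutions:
 v(x) = -sqrt(C1 + x^2)
 v(x) = sqrt(C1 + x^2)


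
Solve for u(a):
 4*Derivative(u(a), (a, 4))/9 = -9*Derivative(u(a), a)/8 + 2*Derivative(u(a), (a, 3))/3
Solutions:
 u(a) = C1 + C2*exp(a*(4/(9*sqrt(65) + 73)^(1/3) + 4 + (9*sqrt(65) + 73)^(1/3))/8)*sin(sqrt(3)*a*(-(9*sqrt(65) + 73)^(1/3) + 4/(9*sqrt(65) + 73)^(1/3))/8) + C3*exp(a*(4/(9*sqrt(65) + 73)^(1/3) + 4 + (9*sqrt(65) + 73)^(1/3))/8)*cos(sqrt(3)*a*(-(9*sqrt(65) + 73)^(1/3) + 4/(9*sqrt(65) + 73)^(1/3))/8) + C4*exp(a*(-(9*sqrt(65) + 73)^(1/3)/4 - 1/(9*sqrt(65) + 73)^(1/3) + 1/2))


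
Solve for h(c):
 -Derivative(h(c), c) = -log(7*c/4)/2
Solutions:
 h(c) = C1 + c*log(c)/2 - c*log(2) - c/2 + c*log(7)/2


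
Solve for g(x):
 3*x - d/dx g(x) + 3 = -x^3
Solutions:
 g(x) = C1 + x^4/4 + 3*x^2/2 + 3*x


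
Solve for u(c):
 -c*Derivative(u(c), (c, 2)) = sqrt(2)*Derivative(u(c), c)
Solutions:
 u(c) = C1 + C2*c^(1 - sqrt(2))


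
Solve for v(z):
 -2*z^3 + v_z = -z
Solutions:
 v(z) = C1 + z^4/2 - z^2/2


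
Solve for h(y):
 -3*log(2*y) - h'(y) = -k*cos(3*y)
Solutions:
 h(y) = C1 + k*sin(3*y)/3 - 3*y*log(y) - 3*y*log(2) + 3*y


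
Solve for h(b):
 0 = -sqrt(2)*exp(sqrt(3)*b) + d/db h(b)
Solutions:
 h(b) = C1 + sqrt(6)*exp(sqrt(3)*b)/3


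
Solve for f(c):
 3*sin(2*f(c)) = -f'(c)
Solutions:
 f(c) = pi - acos((-C1 - exp(12*c))/(C1 - exp(12*c)))/2
 f(c) = acos((-C1 - exp(12*c))/(C1 - exp(12*c)))/2


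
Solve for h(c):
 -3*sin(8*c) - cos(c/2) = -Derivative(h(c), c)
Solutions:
 h(c) = C1 + 2*sin(c/2) - 3*cos(8*c)/8


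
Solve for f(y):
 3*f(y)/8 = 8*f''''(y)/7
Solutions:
 f(y) = C1*exp(-sqrt(2)*21^(1/4)*y/4) + C2*exp(sqrt(2)*21^(1/4)*y/4) + C3*sin(sqrt(2)*21^(1/4)*y/4) + C4*cos(sqrt(2)*21^(1/4)*y/4)


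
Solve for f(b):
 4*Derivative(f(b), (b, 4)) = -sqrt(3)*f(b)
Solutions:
 f(b) = (C1*sin(3^(1/8)*b/2) + C2*cos(3^(1/8)*b/2))*exp(-3^(1/8)*b/2) + (C3*sin(3^(1/8)*b/2) + C4*cos(3^(1/8)*b/2))*exp(3^(1/8)*b/2)


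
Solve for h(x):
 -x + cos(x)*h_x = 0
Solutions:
 h(x) = C1 + Integral(x/cos(x), x)


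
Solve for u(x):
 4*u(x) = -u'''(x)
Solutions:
 u(x) = C3*exp(-2^(2/3)*x) + (C1*sin(2^(2/3)*sqrt(3)*x/2) + C2*cos(2^(2/3)*sqrt(3)*x/2))*exp(2^(2/3)*x/2)


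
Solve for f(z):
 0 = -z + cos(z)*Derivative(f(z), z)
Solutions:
 f(z) = C1 + Integral(z/cos(z), z)


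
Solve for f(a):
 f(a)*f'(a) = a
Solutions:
 f(a) = -sqrt(C1 + a^2)
 f(a) = sqrt(C1 + a^2)


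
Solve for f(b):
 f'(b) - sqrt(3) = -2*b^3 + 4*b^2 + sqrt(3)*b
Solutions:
 f(b) = C1 - b^4/2 + 4*b^3/3 + sqrt(3)*b^2/2 + sqrt(3)*b


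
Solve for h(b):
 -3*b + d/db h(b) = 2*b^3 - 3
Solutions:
 h(b) = C1 + b^4/2 + 3*b^2/2 - 3*b


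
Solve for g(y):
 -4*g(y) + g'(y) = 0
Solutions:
 g(y) = C1*exp(4*y)


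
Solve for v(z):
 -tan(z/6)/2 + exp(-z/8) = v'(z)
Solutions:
 v(z) = C1 - 3*log(tan(z/6)^2 + 1)/2 - 8*exp(-z/8)


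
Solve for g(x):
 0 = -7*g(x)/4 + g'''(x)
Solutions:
 g(x) = C3*exp(14^(1/3)*x/2) + (C1*sin(14^(1/3)*sqrt(3)*x/4) + C2*cos(14^(1/3)*sqrt(3)*x/4))*exp(-14^(1/3)*x/4)


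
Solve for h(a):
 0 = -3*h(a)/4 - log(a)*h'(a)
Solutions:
 h(a) = C1*exp(-3*li(a)/4)


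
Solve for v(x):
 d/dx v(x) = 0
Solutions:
 v(x) = C1


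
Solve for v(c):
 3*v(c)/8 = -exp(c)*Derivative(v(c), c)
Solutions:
 v(c) = C1*exp(3*exp(-c)/8)


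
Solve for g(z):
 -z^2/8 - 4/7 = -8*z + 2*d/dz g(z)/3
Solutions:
 g(z) = C1 - z^3/16 + 6*z^2 - 6*z/7


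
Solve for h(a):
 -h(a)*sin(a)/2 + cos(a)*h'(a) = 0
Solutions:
 h(a) = C1/sqrt(cos(a))


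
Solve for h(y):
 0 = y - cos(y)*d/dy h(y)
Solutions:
 h(y) = C1 + Integral(y/cos(y), y)


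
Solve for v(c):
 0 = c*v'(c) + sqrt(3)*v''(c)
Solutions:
 v(c) = C1 + C2*erf(sqrt(2)*3^(3/4)*c/6)


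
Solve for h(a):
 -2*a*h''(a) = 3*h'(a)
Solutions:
 h(a) = C1 + C2/sqrt(a)


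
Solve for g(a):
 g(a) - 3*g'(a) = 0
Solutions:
 g(a) = C1*exp(a/3)


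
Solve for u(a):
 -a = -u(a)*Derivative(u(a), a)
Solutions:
 u(a) = -sqrt(C1 + a^2)
 u(a) = sqrt(C1 + a^2)


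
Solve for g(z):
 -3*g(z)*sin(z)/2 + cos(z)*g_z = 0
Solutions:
 g(z) = C1/cos(z)^(3/2)


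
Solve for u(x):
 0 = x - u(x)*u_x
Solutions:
 u(x) = -sqrt(C1 + x^2)
 u(x) = sqrt(C1 + x^2)


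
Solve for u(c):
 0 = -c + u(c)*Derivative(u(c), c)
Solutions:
 u(c) = -sqrt(C1 + c^2)
 u(c) = sqrt(C1 + c^2)


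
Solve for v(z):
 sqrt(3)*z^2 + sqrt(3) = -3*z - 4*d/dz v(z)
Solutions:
 v(z) = C1 - sqrt(3)*z^3/12 - 3*z^2/8 - sqrt(3)*z/4


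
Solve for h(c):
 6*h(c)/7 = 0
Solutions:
 h(c) = 0


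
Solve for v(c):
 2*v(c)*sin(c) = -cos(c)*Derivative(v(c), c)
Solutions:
 v(c) = C1*cos(c)^2


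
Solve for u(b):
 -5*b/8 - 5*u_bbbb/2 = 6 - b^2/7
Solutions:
 u(b) = C1 + C2*b + C3*b^2 + C4*b^3 + b^6/6300 - b^5/480 - b^4/10


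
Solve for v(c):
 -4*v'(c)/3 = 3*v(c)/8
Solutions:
 v(c) = C1*exp(-9*c/32)


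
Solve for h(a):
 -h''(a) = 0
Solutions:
 h(a) = C1 + C2*a


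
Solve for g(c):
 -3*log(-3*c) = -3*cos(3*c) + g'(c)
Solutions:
 g(c) = C1 - 3*c*log(-c) - 3*c*log(3) + 3*c + sin(3*c)


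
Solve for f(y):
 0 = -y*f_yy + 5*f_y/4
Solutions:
 f(y) = C1 + C2*y^(9/4)


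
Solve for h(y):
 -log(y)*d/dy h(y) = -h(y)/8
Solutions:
 h(y) = C1*exp(li(y)/8)


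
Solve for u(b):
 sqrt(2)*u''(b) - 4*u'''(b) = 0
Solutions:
 u(b) = C1 + C2*b + C3*exp(sqrt(2)*b/4)


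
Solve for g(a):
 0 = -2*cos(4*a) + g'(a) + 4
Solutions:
 g(a) = C1 - 4*a + sin(4*a)/2


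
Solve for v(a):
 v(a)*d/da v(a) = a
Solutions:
 v(a) = -sqrt(C1 + a^2)
 v(a) = sqrt(C1 + a^2)


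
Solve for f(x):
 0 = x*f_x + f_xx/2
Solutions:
 f(x) = C1 + C2*erf(x)


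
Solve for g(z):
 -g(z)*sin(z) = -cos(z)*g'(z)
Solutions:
 g(z) = C1/cos(z)


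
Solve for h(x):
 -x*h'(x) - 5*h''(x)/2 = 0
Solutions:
 h(x) = C1 + C2*erf(sqrt(5)*x/5)


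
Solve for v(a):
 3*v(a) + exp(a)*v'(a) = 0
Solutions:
 v(a) = C1*exp(3*exp(-a))


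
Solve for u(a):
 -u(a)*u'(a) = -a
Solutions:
 u(a) = -sqrt(C1 + a^2)
 u(a) = sqrt(C1 + a^2)


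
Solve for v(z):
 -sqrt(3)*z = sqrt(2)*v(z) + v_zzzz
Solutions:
 v(z) = -sqrt(6)*z/2 + (C1*sin(2^(5/8)*z/2) + C2*cos(2^(5/8)*z/2))*exp(-2^(5/8)*z/2) + (C3*sin(2^(5/8)*z/2) + C4*cos(2^(5/8)*z/2))*exp(2^(5/8)*z/2)


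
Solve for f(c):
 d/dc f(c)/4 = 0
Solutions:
 f(c) = C1


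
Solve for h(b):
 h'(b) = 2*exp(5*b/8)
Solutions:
 h(b) = C1 + 16*exp(5*b/8)/5


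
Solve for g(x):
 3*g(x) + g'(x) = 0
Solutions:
 g(x) = C1*exp(-3*x)


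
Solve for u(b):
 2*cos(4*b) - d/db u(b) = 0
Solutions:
 u(b) = C1 + sin(4*b)/2


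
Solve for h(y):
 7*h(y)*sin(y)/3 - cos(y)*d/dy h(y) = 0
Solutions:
 h(y) = C1/cos(y)^(7/3)


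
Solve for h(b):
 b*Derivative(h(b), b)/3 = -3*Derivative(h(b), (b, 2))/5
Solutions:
 h(b) = C1 + C2*erf(sqrt(10)*b/6)


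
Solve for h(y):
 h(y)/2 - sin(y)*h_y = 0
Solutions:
 h(y) = C1*(cos(y) - 1)^(1/4)/(cos(y) + 1)^(1/4)


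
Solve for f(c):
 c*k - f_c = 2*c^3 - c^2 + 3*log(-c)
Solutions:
 f(c) = C1 - c^4/2 + c^3/3 + c^2*k/2 - 3*c*log(-c) + 3*c


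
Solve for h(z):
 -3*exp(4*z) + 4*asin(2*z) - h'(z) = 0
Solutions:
 h(z) = C1 + 4*z*asin(2*z) + 2*sqrt(1 - 4*z^2) - 3*exp(4*z)/4


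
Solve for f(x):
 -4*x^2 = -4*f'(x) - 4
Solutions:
 f(x) = C1 + x^3/3 - x


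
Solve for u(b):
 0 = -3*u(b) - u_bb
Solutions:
 u(b) = C1*sin(sqrt(3)*b) + C2*cos(sqrt(3)*b)


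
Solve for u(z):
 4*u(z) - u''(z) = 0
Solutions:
 u(z) = C1*exp(-2*z) + C2*exp(2*z)


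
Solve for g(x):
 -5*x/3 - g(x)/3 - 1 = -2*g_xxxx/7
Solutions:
 g(x) = C1*exp(-6^(3/4)*7^(1/4)*x/6) + C2*exp(6^(3/4)*7^(1/4)*x/6) + C3*sin(6^(3/4)*7^(1/4)*x/6) + C4*cos(6^(3/4)*7^(1/4)*x/6) - 5*x - 3


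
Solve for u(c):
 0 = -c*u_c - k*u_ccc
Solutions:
 u(c) = C1 + Integral(C2*airyai(c*(-1/k)^(1/3)) + C3*airybi(c*(-1/k)^(1/3)), c)


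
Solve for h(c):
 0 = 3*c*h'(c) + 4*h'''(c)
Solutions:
 h(c) = C1 + Integral(C2*airyai(-6^(1/3)*c/2) + C3*airybi(-6^(1/3)*c/2), c)


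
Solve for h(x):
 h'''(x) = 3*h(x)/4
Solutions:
 h(x) = C3*exp(6^(1/3)*x/2) + (C1*sin(2^(1/3)*3^(5/6)*x/4) + C2*cos(2^(1/3)*3^(5/6)*x/4))*exp(-6^(1/3)*x/4)


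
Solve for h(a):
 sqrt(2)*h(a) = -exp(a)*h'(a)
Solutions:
 h(a) = C1*exp(sqrt(2)*exp(-a))


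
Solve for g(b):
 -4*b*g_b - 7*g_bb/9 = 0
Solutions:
 g(b) = C1 + C2*erf(3*sqrt(14)*b/7)


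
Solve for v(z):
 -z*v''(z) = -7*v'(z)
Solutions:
 v(z) = C1 + C2*z^8


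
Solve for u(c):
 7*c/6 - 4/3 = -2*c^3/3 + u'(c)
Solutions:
 u(c) = C1 + c^4/6 + 7*c^2/12 - 4*c/3


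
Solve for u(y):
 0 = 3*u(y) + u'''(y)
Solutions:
 u(y) = C3*exp(-3^(1/3)*y) + (C1*sin(3^(5/6)*y/2) + C2*cos(3^(5/6)*y/2))*exp(3^(1/3)*y/2)


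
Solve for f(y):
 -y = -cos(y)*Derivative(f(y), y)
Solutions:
 f(y) = C1 + Integral(y/cos(y), y)


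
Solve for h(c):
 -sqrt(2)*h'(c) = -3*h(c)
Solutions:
 h(c) = C1*exp(3*sqrt(2)*c/2)


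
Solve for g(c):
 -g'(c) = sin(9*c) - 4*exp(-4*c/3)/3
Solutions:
 g(c) = C1 + cos(9*c)/9 - 1/exp(c)^(4/3)


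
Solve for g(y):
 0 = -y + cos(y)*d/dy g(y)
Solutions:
 g(y) = C1 + Integral(y/cos(y), y)
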